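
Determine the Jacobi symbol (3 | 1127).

Reciprocity: 3 ≡ 3 and 1127 ≡ 3 (mod 4), so (3/1127) = −(1127/3).
Reduce top mod 3: now compute (2/3).
Pull out 2: since 3 ≡ 3 (mod 8), (2/3) = -1.
Reached (1/3) = 1. Collecting the sign flips along the way, the symbol is +1.

1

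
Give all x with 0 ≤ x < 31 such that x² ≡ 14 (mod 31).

13, 18

Since 31 ≡ 3 (mod 4), a square root of 14 is 14^((31+1)/4) = 14^8 mod 31.
Repeated squaring: 14^2≡10, 14^4≡7, 14^8≡18 (mod 31).
14^8 = 14^(8) ≡ 18 (mod 31).
Check: 18² = 324 ≡ 14 (mod 31). The two roots are 13 and 18.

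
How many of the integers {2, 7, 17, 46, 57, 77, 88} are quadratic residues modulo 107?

(2/107) = -1 → non-residue.
(7/107) = -1 → non-residue.
(17/107) = -1 → non-residue.
(46/107) = -1 → non-residue.
(57/107) = +1 → QR.
(77/107) = -1 → non-residue.
(88/107) = -1 → non-residue.
Total quadratic residues among the 7: 1.

1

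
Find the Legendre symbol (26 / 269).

Euler's criterion: (26/269) ≡ 26^134 (mod 269).
26^2 ≡ 138 (mod 269)
26^4 ≡ 214 (mod 269)
26^8 ≡ 66 (mod 269)
26^16 ≡ 52 (mod 269)
26^32 ≡ 14 (mod 269)
26^64 ≡ 196 (mod 269)
26^128 ≡ 218 (mod 269)
26^134 = 26^(128+4+2) ≡ 268 (mod 269).
Result is 268 ≡ −1, so (26/269) = −1.

-1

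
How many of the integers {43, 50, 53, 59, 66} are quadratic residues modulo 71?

(43/71) = +1 → QR.
(50/71) = +1 → QR.
(53/71) = -1 → non-residue.
(59/71) = -1 → non-residue.
(66/71) = -1 → non-residue.
Total quadratic residues among the 5: 2.

2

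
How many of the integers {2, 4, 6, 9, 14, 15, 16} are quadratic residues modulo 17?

(2/17) = +1 → QR.
(4/17) = +1 → QR.
(6/17) = -1 → non-residue.
(9/17) = +1 → QR.
(14/17) = -1 → non-residue.
(15/17) = +1 → QR.
(16/17) = +1 → QR.
Total quadratic residues among the 7: 5.

5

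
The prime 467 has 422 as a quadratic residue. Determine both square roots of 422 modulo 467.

Since 467 ≡ 3 (mod 4), a square root of 422 is 422^((467+1)/4) = 422^117 mod 467.
Repeated squaring: 422^2≡157, 422^4≡365, 422^8≡130, 422^16≡88, 422^32≡272, 422^64≡198 (mod 467).
422^117 = 422^(64+32+16+4+1) ≡ 319 (mod 467).
Check: 319² = 101761 ≡ 422 (mod 467). The two roots are 148 and 319.

148, 319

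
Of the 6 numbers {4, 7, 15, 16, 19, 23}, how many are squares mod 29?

(4/29) = +1 → QR.
(7/29) = +1 → QR.
(15/29) = -1 → non-residue.
(16/29) = +1 → QR.
(19/29) = -1 → non-residue.
(23/29) = +1 → QR.
Total quadratic residues among the 6: 4.

4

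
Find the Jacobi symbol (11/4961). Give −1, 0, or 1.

Reciprocity: 11 ≡ 3 and 4961 ≡ 1 (mod 4), so (11/4961) = +(4961/11).
Reduce top mod 11: now compute (0/11).
Top reduces to 0: gcd > 1, so the symbol is 0.

0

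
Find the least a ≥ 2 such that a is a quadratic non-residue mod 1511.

11

(2/1511) = +1, so 2 is a residue.
(3/1511) = +1, so 3 is a residue.
(4/1511) = +1, so 4 is a residue.
(5/1511) = +1, so 5 is a residue.
(6/1511) = +1, so 6 is a residue.
(7/1511) = +1, so 7 is a residue.
(8/1511) = +1, so 8 is a residue.
(9/1511) = +1, so 9 is a residue.
(10/1511) = +1, so 10 is a residue.
(11/1511) = −1, so 11 is the smallest positive non-residue mod 1511.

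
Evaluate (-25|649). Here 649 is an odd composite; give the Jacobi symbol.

First reduce: -25 ≡ 624 (mod 649).
Pull out 2^4: since 649 ≡ 1 (mod 8), (2/649) = +1, so (2/649)^4 = +1.
Reciprocity: 39 ≡ 3 and 649 ≡ 1 (mod 4), so (39/649) = +(649/39).
Reduce top mod 39: now compute (25/39).
Reciprocity: 25 ≡ 1 and 39 ≡ 3 (mod 4), so (25/39) = +(39/25).
Reduce top mod 25: now compute (14/25).
Pull out 2: since 25 ≡ 1 (mod 8), (2/25) = +1.
Reciprocity: 7 ≡ 3 and 25 ≡ 1 (mod 4), so (7/25) = +(25/7).
Reduce top mod 7: now compute (4/7).
Pull out 2^2: since 7 ≡ 7 (mod 8), (2/7) = +1, so (2/7)^2 = +1.
Reached (1/7) = 1. Collecting the sign flips along the way, the symbol is +1.

1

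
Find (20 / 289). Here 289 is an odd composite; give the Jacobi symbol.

1

Pull out 2^2: since 289 ≡ 1 (mod 8), (2/289) = +1, so (2/289)^2 = +1.
Reciprocity: 5 ≡ 1 and 289 ≡ 1 (mod 4), so (5/289) = +(289/5).
Reduce top mod 5: now compute (4/5).
Pull out 2^2: since 5 ≡ 5 (mod 8), (2/5) = -1, so (2/5)^2 = +1.
Reached (1/5) = 1. Collecting the sign flips along the way, the symbol is +1.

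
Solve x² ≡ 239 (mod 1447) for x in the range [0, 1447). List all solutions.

Since 1447 ≡ 3 (mod 4), a square root of 239 is 239^((1447+1)/4) = 239^362 mod 1447.
Repeated squaring: 239^2≡688, 239^4≡175, 239^8≡238, 239^16≡211, 239^32≡1111, 239^64≡30, 239^128≡900, 239^256≡1127 (mod 1447).
239^362 = 239^(256+64+32+8+2) ≡ 235 (mod 1447).
Check: 235² = 55225 ≡ 239 (mod 1447). The two roots are 235 and 1212.

235, 1212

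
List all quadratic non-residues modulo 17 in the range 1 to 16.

3 5 6 7 10 11 12 14

Square k = 1,…,8 (k and 17−k give the same square):
1²=1, 2²=4, 3²=9, 4²=16, 5²≡8, 6²≡2, 7²≡15, 8²≡13 (mod 17).
The residues are {1, 2, 4, 8, 9, 13, 15, 16}; the non-residues are the remaining 8 nonzero classes.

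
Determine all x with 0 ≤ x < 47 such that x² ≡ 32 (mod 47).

Since 47 ≡ 3 (mod 4), a square root of 32 is 32^((47+1)/4) = 32^12 mod 47.
Repeated squaring: 32^2≡37, 32^4≡6, 32^8≡36 (mod 47).
32^12 = 32^(8+4) ≡ 28 (mod 47).
Check: 28² = 784 ≡ 32 (mod 47). The two roots are 19 and 28.

19, 28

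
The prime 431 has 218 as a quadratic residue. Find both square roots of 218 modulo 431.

205, 226

Since 431 ≡ 3 (mod 4), a square root of 218 is 218^((431+1)/4) = 218^108 mod 431.
Repeated squaring: 218^2≡114, 218^4≡66, 218^8≡46, 218^16≡392, 218^32≡228, 218^64≡264 (mod 431).
218^108 = 218^(64+32+8+4) ≡ 205 (mod 431).
Check: 205² = 42025 ≡ 218 (mod 431). The two roots are 205 and 226.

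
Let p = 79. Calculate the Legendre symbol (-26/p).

-1

First reduce: -26 ≡ 53 (mod 79).
Reciprocity: 53 ≡ 1 and 79 ≡ 3 (mod 4), so (53/79) = +(79/53).
Reduce top mod 53: now compute (26/53).
Pull out 2: since 53 ≡ 5 (mod 8), (2/53) = -1.
Reciprocity: 13 ≡ 1 and 53 ≡ 1 (mod 4), so (13/53) = +(53/13).
Reduce top mod 13: now compute (1/13).
Reached (1/13) = 1. Collecting the sign flips along the way, the symbol is -1.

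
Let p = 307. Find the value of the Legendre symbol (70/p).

Pull out 2: since 307 ≡ 3 (mod 8), (2/307) = -1.
Reciprocity: 35 ≡ 3 and 307 ≡ 3 (mod 4), so (35/307) = −(307/35).
Reduce top mod 35: now compute (27/35).
Reciprocity: 27 ≡ 3 and 35 ≡ 3 (mod 4), so (27/35) = −(35/27).
Reduce top mod 27: now compute (8/27).
Pull out 2^3: since 27 ≡ 3 (mod 8), (2/27) = -1, so (2/27)^3 = -1.
Reached (1/27) = 1. Collecting the sign flips along the way, the symbol is +1.

1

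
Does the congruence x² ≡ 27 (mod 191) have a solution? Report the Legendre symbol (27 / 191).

1

Euler's criterion: (27/191) ≡ 27^95 (mod 191).
27^2 ≡ 156 (mod 191)
27^4 ≡ 79 (mod 191)
27^8 ≡ 129 (mod 191)
27^16 ≡ 24 (mod 191)
27^32 ≡ 3 (mod 191)
27^64 ≡ 9 (mod 191)
27^95 = 27^(64+16+8+4+2+1) ≡ 1 (mod 191).
Result is 1, so (27/191) = 1.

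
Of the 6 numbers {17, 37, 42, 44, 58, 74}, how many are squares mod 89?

(17/89) = +1 → QR.
(37/89) = -1 → non-residue.
(42/89) = +1 → QR.
(44/89) = +1 → QR.
(58/89) = -1 → non-residue.
(74/89) = -1 → non-residue.
Total quadratic residues among the 6: 3.

3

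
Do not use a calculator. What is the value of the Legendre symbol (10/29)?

Euler's criterion: (10/29) ≡ 10^14 (mod 29).
10^2 ≡ 13 (mod 29)
10^4 ≡ 24 (mod 29)
10^8 ≡ 25 (mod 29)
10^14 = 10^(8+4+2) ≡ 28 (mod 29).
Result is 28 ≡ −1, so (10/29) = −1.

-1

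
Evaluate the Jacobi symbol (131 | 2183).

Reciprocity: 131 ≡ 3 and 2183 ≡ 3 (mod 4), so (131/2183) = −(2183/131).
Reduce top mod 131: now compute (87/131).
Reciprocity: 87 ≡ 3 and 131 ≡ 3 (mod 4), so (87/131) = −(131/87).
Reduce top mod 87: now compute (44/87).
Pull out 2^2: since 87 ≡ 7 (mod 8), (2/87) = +1, so (2/87)^2 = +1.
Reciprocity: 11 ≡ 3 and 87 ≡ 3 (mod 4), so (11/87) = −(87/11).
Reduce top mod 11: now compute (10/11).
Pull out 2: since 11 ≡ 3 (mod 8), (2/11) = -1.
Reciprocity: 5 ≡ 1 and 11 ≡ 3 (mod 4), so (5/11) = +(11/5).
Reduce top mod 5: now compute (1/5).
Reached (1/5) = 1. Collecting the sign flips along the way, the symbol is +1.

1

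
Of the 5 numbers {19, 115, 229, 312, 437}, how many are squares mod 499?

(19/499) = -1 → non-residue.
(115/499) = -1 → non-residue.
(229/499) = -1 → non-residue.
(312/499) = -1 → non-residue.
(437/499) = +1 → QR.
Total quadratic residues among the 5: 1.

1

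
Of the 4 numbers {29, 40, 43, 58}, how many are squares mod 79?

1

(29/79) = -1 → non-residue.
(40/79) = +1 → QR.
(43/79) = -1 → non-residue.
(58/79) = -1 → non-residue.
Total quadratic residues among the 4: 1.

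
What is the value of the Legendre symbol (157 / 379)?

-1

Reciprocity: 157 ≡ 1 and 379 ≡ 3 (mod 4), so (157/379) = +(379/157).
Reduce top mod 157: now compute (65/157).
Reciprocity: 65 ≡ 1 and 157 ≡ 1 (mod 4), so (65/157) = +(157/65).
Reduce top mod 65: now compute (27/65).
Reciprocity: 27 ≡ 3 and 65 ≡ 1 (mod 4), so (27/65) = +(65/27).
Reduce top mod 27: now compute (11/27).
Reciprocity: 11 ≡ 3 and 27 ≡ 3 (mod 4), so (11/27) = −(27/11).
Reduce top mod 11: now compute (5/11).
Reciprocity: 5 ≡ 1 and 11 ≡ 3 (mod 4), so (5/11) = +(11/5).
Reduce top mod 5: now compute (1/5).
Reached (1/5) = 1. Collecting the sign flips along the way, the symbol is -1.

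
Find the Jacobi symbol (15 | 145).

0

Reciprocity: 15 ≡ 3 and 145 ≡ 1 (mod 4), so (15/145) = +(145/15).
Reduce top mod 15: now compute (10/15).
Pull out 2: since 15 ≡ 7 (mod 8), (2/15) = +1.
Reciprocity: 5 ≡ 1 and 15 ≡ 3 (mod 4), so (5/15) = +(15/5).
Reduce top mod 5: now compute (0/5).
Top reduces to 0: gcd > 1, so the symbol is 0.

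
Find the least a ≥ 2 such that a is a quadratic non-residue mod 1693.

2

(2/1693) = −1, so 2 is the smallest positive non-residue mod 1693.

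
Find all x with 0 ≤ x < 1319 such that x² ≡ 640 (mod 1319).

447, 872

Since 1319 ≡ 3 (mod 4), a square root of 640 is 640^((1319+1)/4) = 640^330 mod 1319.
Repeated squaring: 640^2≡710, 640^4≡242, 640^8≡528, 640^16≡475, 640^32≡76, 640^64≡500, 640^128≡709, 640^256≡142 (mod 1319).
640^330 = 640^(256+64+8+2) ≡ 447 (mod 1319).
Check: 447² = 199809 ≡ 640 (mod 1319). The two roots are 447 and 872.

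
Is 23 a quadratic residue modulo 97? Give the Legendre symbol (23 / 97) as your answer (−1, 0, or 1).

Euler's criterion: (23/97) ≡ 23^48 (mod 97).
23^2 ≡ 44 (mod 97)
23^4 ≡ 93 (mod 97)
23^8 ≡ 16 (mod 97)
23^16 ≡ 62 (mod 97)
23^32 ≡ 61 (mod 97)
23^48 = 23^(32+16) ≡ 96 (mod 97).
Result is 96 ≡ −1, so (23/97) = −1.

-1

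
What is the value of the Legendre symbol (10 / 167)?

Euler's criterion: (10/167) ≡ 10^83 (mod 167).
10^2 ≡ 100 (mod 167)
10^4 ≡ 147 (mod 167)
10^8 ≡ 66 (mod 167)
10^16 ≡ 14 (mod 167)
10^32 ≡ 29 (mod 167)
10^64 ≡ 6 (mod 167)
10^83 = 10^(64+16+2+1) ≡ 166 (mod 167).
Result is 166 ≡ −1, so (10/167) = −1.

-1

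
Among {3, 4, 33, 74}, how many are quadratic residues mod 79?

1

(3/79) = -1 → non-residue.
(4/79) = +1 → QR.
(33/79) = -1 → non-residue.
(74/79) = -1 → non-residue.
Total quadratic residues among the 4: 1.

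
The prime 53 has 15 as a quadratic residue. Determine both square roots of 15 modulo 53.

11, 42

53 ≡ 1 (mod 4), so we find a root by search.
Trying successive values, 11² = 121 ≡ 15 (mod 53). The other root is 53 − 11 = 42.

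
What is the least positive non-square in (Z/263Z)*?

5

(2/263) = +1, so 2 is a residue.
(3/263) = +1, so 3 is a residue.
(4/263) = +1, so 4 is a residue.
(5/263) = −1, so 5 is the smallest positive non-residue mod 263.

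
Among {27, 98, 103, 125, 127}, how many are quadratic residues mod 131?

(27/131) = +1 → QR.
(98/131) = -1 → non-residue.
(103/131) = -1 → non-residue.
(125/131) = +1 → QR.
(127/131) = -1 → non-residue.
Total quadratic residues among the 5: 2.

2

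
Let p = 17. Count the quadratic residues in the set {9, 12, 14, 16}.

2

(9/17) = +1 → QR.
(12/17) = -1 → non-residue.
(14/17) = -1 → non-residue.
(16/17) = +1 → QR.
Total quadratic residues among the 4: 2.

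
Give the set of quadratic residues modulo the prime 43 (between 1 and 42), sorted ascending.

1,4,6,9,10,11,13,14,15,16,17,21,23,24,25,31,35,36,38,40,41

Square k = 1,…,21 (k and 43−k give the same square):
1²=1, 2²=4, 3²=9, 4²=16, 5²=25, 6²=36, 7²≡6, 8²≡21, 9²≡38, 10²≡14, 11²≡35, 12²≡15, 13²≡40, 14²≡24, 15²≡10, 16²≡41, 17²≡31, 18²≡23, 19²≡17, 20²≡13, 21²≡11 (mod 43).
So the quadratic residues mod 43 are {1, 4, 6, 9, 10, 11, 13, 14, 15, 16, 17, 21, 23, 24, 25, 31, 35, 36, 38, 40, 41}.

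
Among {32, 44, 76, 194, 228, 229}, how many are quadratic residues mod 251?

(32/251) = -1 → non-residue.
(44/251) = -1 → non-residue.
(76/251) = -1 → non-residue.
(194/251) = +1 → QR.
(228/251) = -1 → non-residue.
(229/251) = -1 → non-residue.
Total quadratic residues among the 6: 1.

1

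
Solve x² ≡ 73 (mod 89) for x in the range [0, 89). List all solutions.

42, 47

89 ≡ 1 (mod 4), so we find a root by search.
Trying successive values, 42² = 1764 ≡ 73 (mod 89). The other root is 89 − 42 = 47.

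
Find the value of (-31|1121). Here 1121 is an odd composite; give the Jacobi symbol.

1

First reduce: -31 ≡ 1090 (mod 1121).
Pull out 2: since 1121 ≡ 1 (mod 8), (2/1121) = +1.
Reciprocity: 545 ≡ 1 and 1121 ≡ 1 (mod 4), so (545/1121) = +(1121/545).
Reduce top mod 545: now compute (31/545).
Reciprocity: 31 ≡ 3 and 545 ≡ 1 (mod 4), so (31/545) = +(545/31).
Reduce top mod 31: now compute (18/31).
Pull out 2: since 31 ≡ 7 (mod 8), (2/31) = +1.
Reciprocity: 9 ≡ 1 and 31 ≡ 3 (mod 4), so (9/31) = +(31/9).
Reduce top mod 9: now compute (4/9).
Pull out 2^2: since 9 ≡ 1 (mod 8), (2/9) = +1, so (2/9)^2 = +1.
Reached (1/9) = 1. Collecting the sign flips along the way, the symbol is +1.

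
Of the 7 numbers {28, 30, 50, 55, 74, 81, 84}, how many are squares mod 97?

(28/97) = -1 → non-residue.
(30/97) = -1 → non-residue.
(50/97) = +1 → QR.
(55/97) = -1 → non-residue.
(74/97) = -1 → non-residue.
(81/97) = +1 → QR.
(84/97) = -1 → non-residue.
Total quadratic residues among the 7: 2.

2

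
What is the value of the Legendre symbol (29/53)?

1

Reciprocity: 29 ≡ 1 and 53 ≡ 1 (mod 4), so (29/53) = +(53/29).
Reduce top mod 29: now compute (24/29).
Pull out 2^3: since 29 ≡ 5 (mod 8), (2/29) = -1, so (2/29)^3 = -1.
Reciprocity: 3 ≡ 3 and 29 ≡ 1 (mod 4), so (3/29) = +(29/3).
Reduce top mod 3: now compute (2/3).
Pull out 2: since 3 ≡ 3 (mod 8), (2/3) = -1.
Reached (1/3) = 1. Collecting the sign flips along the way, the symbol is +1.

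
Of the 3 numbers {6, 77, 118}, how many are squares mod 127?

0

(6/127) = -1 → non-residue.
(77/127) = -1 → non-residue.
(118/127) = -1 → non-residue.
Total quadratic residues among the 3: 0.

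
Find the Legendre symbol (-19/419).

First reduce: -19 ≡ 400 (mod 419).
Pull out 2^4: since 419 ≡ 3 (mod 8), (2/419) = -1, so (2/419)^4 = +1.
Reciprocity: 25 ≡ 1 and 419 ≡ 3 (mod 4), so (25/419) = +(419/25).
Reduce top mod 25: now compute (19/25).
Reciprocity: 19 ≡ 3 and 25 ≡ 1 (mod 4), so (19/25) = +(25/19).
Reduce top mod 19: now compute (6/19).
Pull out 2: since 19 ≡ 3 (mod 8), (2/19) = -1.
Reciprocity: 3 ≡ 3 and 19 ≡ 3 (mod 4), so (3/19) = −(19/3).
Reduce top mod 3: now compute (1/3).
Reached (1/3) = 1. Collecting the sign flips along the way, the symbol is +1.

1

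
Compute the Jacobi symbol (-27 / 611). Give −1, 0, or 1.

-1

First reduce: -27 ≡ 584 (mod 611).
Pull out 2^3: since 611 ≡ 3 (mod 8), (2/611) = -1, so (2/611)^3 = -1.
Reciprocity: 73 ≡ 1 and 611 ≡ 3 (mod 4), so (73/611) = +(611/73).
Reduce top mod 73: now compute (27/73).
Reciprocity: 27 ≡ 3 and 73 ≡ 1 (mod 4), so (27/73) = +(73/27).
Reduce top mod 27: now compute (19/27).
Reciprocity: 19 ≡ 3 and 27 ≡ 3 (mod 4), so (19/27) = −(27/19).
Reduce top mod 19: now compute (8/19).
Pull out 2^3: since 19 ≡ 3 (mod 8), (2/19) = -1, so (2/19)^3 = -1.
Reached (1/19) = 1. Collecting the sign flips along the way, the symbol is -1.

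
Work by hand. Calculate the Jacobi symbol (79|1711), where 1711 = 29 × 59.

Reciprocity: 79 ≡ 3 and 1711 ≡ 3 (mod 4), so (79/1711) = −(1711/79).
Reduce top mod 79: now compute (52/79).
Pull out 2^2: since 79 ≡ 7 (mod 8), (2/79) = +1, so (2/79)^2 = +1.
Reciprocity: 13 ≡ 1 and 79 ≡ 3 (mod 4), so (13/79) = +(79/13).
Reduce top mod 13: now compute (1/13).
Reached (1/13) = 1. Collecting the sign flips along the way, the symbol is -1.

-1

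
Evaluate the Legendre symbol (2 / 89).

Pull out 2: since 89 ≡ 1 (mod 8), (2/89) = +1.
Reached (1/89) = 1. Collecting the sign flips along the way, the symbol is +1.

1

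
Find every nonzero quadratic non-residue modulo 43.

Square k = 1,…,21 (k and 43−k give the same square):
1²=1, 2²=4, 3²=9, 4²=16, 5²=25, 6²=36, 7²≡6, 8²≡21, 9²≡38, 10²≡14, 11²≡35, 12²≡15, 13²≡40, 14²≡24, 15²≡10, 16²≡41, 17²≡31, 18²≡23, 19²≡17, 20²≡13, 21²≡11 (mod 43).
The residues are {1, 4, 6, 9, 10, 11, 13, 14, 15, 16, 17, 21, 23, 24, 25, 31, 35, 36, 38, 40, 41}; the non-residues are the remaining 21 nonzero classes.

2,3,5,7,8,12,18,19,20,22,26,27,28,29,30,32,33,34,37,39,42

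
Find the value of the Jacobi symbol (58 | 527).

Pull out 2: since 527 ≡ 7 (mod 8), (2/527) = +1.
Reciprocity: 29 ≡ 1 and 527 ≡ 3 (mod 4), so (29/527) = +(527/29).
Reduce top mod 29: now compute (5/29).
Reciprocity: 5 ≡ 1 and 29 ≡ 1 (mod 4), so (5/29) = +(29/5).
Reduce top mod 5: now compute (4/5).
Pull out 2^2: since 5 ≡ 5 (mod 8), (2/5) = -1, so (2/5)^2 = +1.
Reached (1/5) = 1. Collecting the sign flips along the way, the symbol is +1.

1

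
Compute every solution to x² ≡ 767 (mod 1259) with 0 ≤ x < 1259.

575, 684

Since 1259 ≡ 3 (mod 4), a square root of 767 is 767^((1259+1)/4) = 767^315 mod 1259.
Repeated squaring: 767^2≡336, 767^4≡845, 767^8≡172, 767^16≡627, 767^32≡321, 767^64≡1062, 767^128≡1039, 767^256≡558 (mod 1259).
767^315 = 767^(256+32+16+8+2+1) ≡ 575 (mod 1259).
Check: 575² = 330625 ≡ 767 (mod 1259). The two roots are 575 and 684.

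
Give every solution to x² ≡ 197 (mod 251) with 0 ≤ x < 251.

85, 166

Since 251 ≡ 3 (mod 4), a square root of 197 is 197^((251+1)/4) = 197^63 mod 251.
Repeated squaring: 197^2≡155, 197^4≡180, 197^8≡21, 197^16≡190, 197^32≡207 (mod 251).
197^63 = 197^(32+16+8+4+2+1) ≡ 85 (mod 251).
Check: 85² = 7225 ≡ 197 (mod 251). The two roots are 85 and 166.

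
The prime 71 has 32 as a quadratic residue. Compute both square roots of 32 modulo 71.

23, 48

Since 71 ≡ 3 (mod 4), a square root of 32 is 32^((71+1)/4) = 32^18 mod 71.
Repeated squaring: 32^2≡30, 32^4≡48, 32^8≡32, 32^16≡30 (mod 71).
32^18 = 32^(16+2) ≡ 48 (mod 71).
Check: 48² = 2304 ≡ 32 (mod 71). The two roots are 23 and 48.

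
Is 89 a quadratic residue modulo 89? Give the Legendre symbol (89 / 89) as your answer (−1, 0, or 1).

First reduce: 89 ≡ 0 (mod 89).
Top reduces to 0: gcd > 1, so the symbol is 0.

0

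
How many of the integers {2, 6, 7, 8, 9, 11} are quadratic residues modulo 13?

1

(2/13) = -1 → non-residue.
(6/13) = -1 → non-residue.
(7/13) = -1 → non-residue.
(8/13) = -1 → non-residue.
(9/13) = +1 → QR.
(11/13) = -1 → non-residue.
Total quadratic residues among the 6: 1.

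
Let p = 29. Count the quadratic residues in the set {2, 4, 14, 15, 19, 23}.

(2/29) = -1 → non-residue.
(4/29) = +1 → QR.
(14/29) = -1 → non-residue.
(15/29) = -1 → non-residue.
(19/29) = -1 → non-residue.
(23/29) = +1 → QR.
Total quadratic residues among the 6: 2.

2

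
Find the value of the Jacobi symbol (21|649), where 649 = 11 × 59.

Reciprocity: 21 ≡ 1 and 649 ≡ 1 (mod 4), so (21/649) = +(649/21).
Reduce top mod 21: now compute (19/21).
Reciprocity: 19 ≡ 3 and 21 ≡ 1 (mod 4), so (19/21) = +(21/19).
Reduce top mod 19: now compute (2/19).
Pull out 2: since 19 ≡ 3 (mod 8), (2/19) = -1.
Reached (1/19) = 1. Collecting the sign flips along the way, the symbol is -1.

-1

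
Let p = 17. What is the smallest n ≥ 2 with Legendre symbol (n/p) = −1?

3

(2/17) = +1, so 2 is a residue.
(3/17) = −1, so 3 is the smallest positive non-residue mod 17.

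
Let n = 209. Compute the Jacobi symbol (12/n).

-1

Pull out 2^2: since 209 ≡ 1 (mod 8), (2/209) = +1, so (2/209)^2 = +1.
Reciprocity: 3 ≡ 3 and 209 ≡ 1 (mod 4), so (3/209) = +(209/3).
Reduce top mod 3: now compute (2/3).
Pull out 2: since 3 ≡ 3 (mod 8), (2/3) = -1.
Reached (1/3) = 1. Collecting the sign flips along the way, the symbol is -1.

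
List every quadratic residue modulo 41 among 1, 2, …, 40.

1,2,4,5,8,9,10,16,18,20,21,23,25,31,32,33,36,37,39,40

Square k = 1,…,20 (k and 41−k give the same square):
1²=1, 2²=4, 3²=9, 4²=16, 5²=25, 6²=36, 7²≡8, 8²≡23, 9²≡40, 10²≡18, 11²≡39, 12²≡21, 13²≡5, 14²≡32, 15²≡20, 16²≡10, 17²≡2, 18²≡37, 19²≡33, 20²≡31 (mod 41).
So the quadratic residues mod 41 are {1, 2, 4, 5, 8, 9, 10, 16, 18, 20, 21, 23, 25, 31, 32, 33, 36, 37, 39, 40}.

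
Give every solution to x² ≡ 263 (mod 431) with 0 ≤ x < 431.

Since 431 ≡ 3 (mod 4), a square root of 263 is 263^((431+1)/4) = 263^108 mod 431.
Repeated squaring: 263^2≡209, 263^4≡150, 263^8≡88, 263^16≡417, 263^32≡196, 263^64≡57 (mod 431).
263^108 = 263^(64+32+8+4) ≡ 302 (mod 431).
Check: 302² = 91204 ≡ 263 (mod 431). The two roots are 129 and 302.

129, 302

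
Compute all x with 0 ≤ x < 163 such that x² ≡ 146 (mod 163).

Since 163 ≡ 3 (mod 4), a square root of 146 is 146^((163+1)/4) = 146^41 mod 163.
Repeated squaring: 146^2≡126, 146^4≡65, 146^8≡150, 146^16≡6, 146^32≡36 (mod 163).
146^41 = 146^(32+8+1) ≡ 132 (mod 163).
Check: 132² = 17424 ≡ 146 (mod 163). The two roots are 31 and 132.

31, 132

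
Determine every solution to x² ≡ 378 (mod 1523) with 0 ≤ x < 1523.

343, 1180

Since 1523 ≡ 3 (mod 4), a square root of 378 is 378^((1523+1)/4) = 378^381 mod 1523.
Repeated squaring: 378^2≡1245, 378^4≡1134, 378^8≡544, 378^16≡474, 378^32≡795, 378^64≡1503, 378^128≡400, 378^256≡85 (mod 1523).
378^381 = 378^(256+64+32+16+8+4+1) ≡ 1180 (mod 1523).
Check: 1180² = 1392400 ≡ 378 (mod 1523). The two roots are 343 and 1180.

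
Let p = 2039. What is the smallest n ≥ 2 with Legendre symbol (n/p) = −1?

(2/2039) = +1, so 2 is a residue.
(3/2039) = +1, so 3 is a residue.
(4/2039) = +1, so 4 is a residue.
(5/2039) = +1, so 5 is a residue.
(6/2039) = +1, so 6 is a residue.
(7/2039) = −1, so 7 is the smallest positive non-residue mod 2039.

7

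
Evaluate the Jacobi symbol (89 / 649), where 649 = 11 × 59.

-1

Reciprocity: 89 ≡ 1 and 649 ≡ 1 (mod 4), so (89/649) = +(649/89).
Reduce top mod 89: now compute (26/89).
Pull out 2: since 89 ≡ 1 (mod 8), (2/89) = +1.
Reciprocity: 13 ≡ 1 and 89 ≡ 1 (mod 4), so (13/89) = +(89/13).
Reduce top mod 13: now compute (11/13).
Reciprocity: 11 ≡ 3 and 13 ≡ 1 (mod 4), so (11/13) = +(13/11).
Reduce top mod 11: now compute (2/11).
Pull out 2: since 11 ≡ 3 (mod 8), (2/11) = -1.
Reached (1/11) = 1. Collecting the sign flips along the way, the symbol is -1.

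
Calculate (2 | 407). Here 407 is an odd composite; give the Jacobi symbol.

1

Pull out 2: since 407 ≡ 7 (mod 8), (2/407) = +1.
Reached (1/407) = 1. Collecting the sign flips along the way, the symbol is +1.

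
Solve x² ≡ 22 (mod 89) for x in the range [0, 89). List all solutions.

89 ≡ 1 (mod 4), so we find a root by search.
Trying successive values, 17² = 289 ≡ 22 (mod 89). The other root is 89 − 17 = 72.

17, 72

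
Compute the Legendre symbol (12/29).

Pull out 2^2: since 29 ≡ 5 (mod 8), (2/29) = -1, so (2/29)^2 = +1.
Reciprocity: 3 ≡ 3 and 29 ≡ 1 (mod 4), so (3/29) = +(29/3).
Reduce top mod 3: now compute (2/3).
Pull out 2: since 3 ≡ 3 (mod 8), (2/3) = -1.
Reached (1/3) = 1. Collecting the sign flips along the way, the symbol is -1.

-1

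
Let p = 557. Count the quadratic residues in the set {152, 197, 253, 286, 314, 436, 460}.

(152/557) = -1 → non-residue.
(197/557) = +1 → QR.
(253/557) = +1 → QR.
(286/557) = -1 → non-residue.
(314/557) = -1 → non-residue.
(436/557) = +1 → QR.
(460/557) = +1 → QR.
Total quadratic residues among the 7: 4.

4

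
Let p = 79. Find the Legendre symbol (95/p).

First reduce: 95 ≡ 16 (mod 79).
Pull out 2^4: since 79 ≡ 7 (mod 8), (2/79) = +1, so (2/79)^4 = +1.
Reached (1/79) = 1. Collecting the sign flips along the way, the symbol is +1.

1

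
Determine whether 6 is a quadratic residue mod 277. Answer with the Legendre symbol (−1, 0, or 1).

Pull out 2: since 277 ≡ 5 (mod 8), (2/277) = -1.
Reciprocity: 3 ≡ 3 and 277 ≡ 1 (mod 4), so (3/277) = +(277/3).
Reduce top mod 3: now compute (1/3).
Reached (1/3) = 1. Collecting the sign flips along the way, the symbol is -1.

-1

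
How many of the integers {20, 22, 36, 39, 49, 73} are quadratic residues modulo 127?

(20/127) = -1 → non-residue.
(22/127) = +1 → QR.
(36/127) = +1 → QR.
(39/127) = -1 → non-residue.
(49/127) = +1 → QR.
(73/127) = +1 → QR.
Total quadratic residues among the 6: 4.

4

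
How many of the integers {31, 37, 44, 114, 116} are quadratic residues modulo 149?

(31/149) = +1 → QR.
(37/149) = +1 → QR.
(44/149) = -1 → non-residue.
(114/149) = +1 → QR.
(116/149) = +1 → QR.
Total quadratic residues among the 5: 4.

4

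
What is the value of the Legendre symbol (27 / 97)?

Euler's criterion: (27/97) ≡ 27^48 (mod 97).
27^2 ≡ 50 (mod 97)
27^4 ≡ 75 (mod 97)
27^8 ≡ 96 (mod 97)
27^16 ≡ 1 (mod 97)
27^32 ≡ 1 (mod 97)
27^48 = 27^(32+16) ≡ 1 (mod 97).
Result is 1, so (27/97) = 1.

1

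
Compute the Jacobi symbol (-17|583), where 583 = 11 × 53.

1

First reduce: -17 ≡ 566 (mod 583).
Pull out 2: since 583 ≡ 7 (mod 8), (2/583) = +1.
Reciprocity: 283 ≡ 3 and 583 ≡ 3 (mod 4), so (283/583) = −(583/283).
Reduce top mod 283: now compute (17/283).
Reciprocity: 17 ≡ 1 and 283 ≡ 3 (mod 4), so (17/283) = +(283/17).
Reduce top mod 17: now compute (11/17).
Reciprocity: 11 ≡ 3 and 17 ≡ 1 (mod 4), so (11/17) = +(17/11).
Reduce top mod 11: now compute (6/11).
Pull out 2: since 11 ≡ 3 (mod 8), (2/11) = -1.
Reciprocity: 3 ≡ 3 and 11 ≡ 3 (mod 4), so (3/11) = −(11/3).
Reduce top mod 3: now compute (2/3).
Pull out 2: since 3 ≡ 3 (mod 8), (2/3) = -1.
Reached (1/3) = 1. Collecting the sign flips along the way, the symbol is +1.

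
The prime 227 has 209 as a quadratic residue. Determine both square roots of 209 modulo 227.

Since 227 ≡ 3 (mod 4), a square root of 209 is 209^((227+1)/4) = 209^57 mod 227.
Repeated squaring: 209^2≡97, 209^4≡102, 209^8≡189, 209^16≡82, 209^32≡141 (mod 227).
209^57 = 209^(32+16+8+1) ≡ 182 (mod 227).
Check: 182² = 33124 ≡ 209 (mod 227). The two roots are 45 and 182.

45, 182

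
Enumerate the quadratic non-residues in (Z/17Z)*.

Square k = 1,…,8 (k and 17−k give the same square):
1²=1, 2²=4, 3²=9, 4²=16, 5²≡8, 6²≡2, 7²≡15, 8²≡13 (mod 17).
The residues are {1, 2, 4, 8, 9, 13, 15, 16}; the non-residues are the remaining 8 nonzero classes.

3 5 6 7 10 11 12 14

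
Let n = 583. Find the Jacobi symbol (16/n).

1

Pull out 2^4: since 583 ≡ 7 (mod 8), (2/583) = +1, so (2/583)^4 = +1.
Reached (1/583) = 1. Collecting the sign flips along the way, the symbol is +1.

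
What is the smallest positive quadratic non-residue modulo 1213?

(2/1213) = −1, so 2 is the smallest positive non-residue mod 1213.

2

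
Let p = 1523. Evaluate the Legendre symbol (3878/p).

First reduce: 3878 ≡ 832 (mod 1523).
Pull out 2^6: since 1523 ≡ 3 (mod 8), (2/1523) = -1, so (2/1523)^6 = +1.
Reciprocity: 13 ≡ 1 and 1523 ≡ 3 (mod 4), so (13/1523) = +(1523/13).
Reduce top mod 13: now compute (2/13).
Pull out 2: since 13 ≡ 5 (mod 8), (2/13) = -1.
Reached (1/13) = 1. Collecting the sign flips along the way, the symbol is -1.

-1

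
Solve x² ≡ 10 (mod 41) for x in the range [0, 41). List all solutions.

16, 25

41 ≡ 1 (mod 4), so we find a root by search.
Trying successive values, 16² = 256 ≡ 10 (mod 41). The other root is 41 − 16 = 25.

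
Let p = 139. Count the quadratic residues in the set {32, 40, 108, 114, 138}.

0

(32/139) = -1 → non-residue.
(40/139) = -1 → non-residue.
(108/139) = -1 → non-residue.
(114/139) = -1 → non-residue.
(138/139) = -1 → non-residue.
Total quadratic residues among the 5: 0.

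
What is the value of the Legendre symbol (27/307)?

Reciprocity: 27 ≡ 3 and 307 ≡ 3 (mod 4), so (27/307) = −(307/27).
Reduce top mod 27: now compute (10/27).
Pull out 2: since 27 ≡ 3 (mod 8), (2/27) = -1.
Reciprocity: 5 ≡ 1 and 27 ≡ 3 (mod 4), so (5/27) = +(27/5).
Reduce top mod 5: now compute (2/5).
Pull out 2: since 5 ≡ 5 (mod 8), (2/5) = -1.
Reached (1/5) = 1. Collecting the sign flips along the way, the symbol is -1.

-1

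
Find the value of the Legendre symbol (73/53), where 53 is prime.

Euler's criterion: (73/53) ≡ 20^26 (mod 53).
20^2 ≡ 29 (mod 53)
20^4 ≡ 46 (mod 53)
20^8 ≡ 49 (mod 53)
20^16 ≡ 16 (mod 53)
20^26 = 20^(16+8+2) ≡ 52 (mod 53).
Result is 52 ≡ −1, so (73/53) = −1.

-1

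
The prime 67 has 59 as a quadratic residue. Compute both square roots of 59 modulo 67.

27, 40

Since 67 ≡ 3 (mod 4), a square root of 59 is 59^((67+1)/4) = 59^17 mod 67.
Repeated squaring: 59^2≡64, 59^4≡9, 59^8≡14, 59^16≡62 (mod 67).
59^17 = 59^(16+1) ≡ 40 (mod 67).
Check: 40² = 1600 ≡ 59 (mod 67). The two roots are 27 and 40.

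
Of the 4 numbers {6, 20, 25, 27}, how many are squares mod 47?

(6/47) = +1 → QR.
(20/47) = -1 → non-residue.
(25/47) = +1 → QR.
(27/47) = +1 → QR.
Total quadratic residues among the 4: 3.

3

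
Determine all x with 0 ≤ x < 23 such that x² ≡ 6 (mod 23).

11, 12

Since 23 ≡ 3 (mod 4), a square root of 6 is 6^((23+1)/4) = 6^6 mod 23.
Repeated squaring: 6^2≡13, 6^4≡8 (mod 23).
6^6 = 6^(4+2) ≡ 12 (mod 23).
Check: 12² = 144 ≡ 6 (mod 23). The two roots are 11 and 12.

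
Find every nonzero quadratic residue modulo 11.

Square k = 1,…,5 (k and 11−k give the same square):
1²=1, 2²=4, 3²=9, 4²≡5, 5²≡3 (mod 11).
So the quadratic residues mod 11 are {1, 3, 4, 5, 9}.

1 3 4 5 9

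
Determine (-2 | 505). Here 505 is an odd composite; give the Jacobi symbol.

1

First reduce: -2 ≡ 503 (mod 505).
Reciprocity: 503 ≡ 3 and 505 ≡ 1 (mod 4), so (503/505) = +(505/503).
Reduce top mod 503: now compute (2/503).
Pull out 2: since 503 ≡ 7 (mod 8), (2/503) = +1.
Reached (1/503) = 1. Collecting the sign flips along the way, the symbol is +1.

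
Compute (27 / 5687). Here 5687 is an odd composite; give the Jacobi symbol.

Reciprocity: 27 ≡ 3 and 5687 ≡ 3 (mod 4), so (27/5687) = −(5687/27).
Reduce top mod 27: now compute (17/27).
Reciprocity: 17 ≡ 1 and 27 ≡ 3 (mod 4), so (17/27) = +(27/17).
Reduce top mod 17: now compute (10/17).
Pull out 2: since 17 ≡ 1 (mod 8), (2/17) = +1.
Reciprocity: 5 ≡ 1 and 17 ≡ 1 (mod 4), so (5/17) = +(17/5).
Reduce top mod 5: now compute (2/5).
Pull out 2: since 5 ≡ 5 (mod 8), (2/5) = -1.
Reached (1/5) = 1. Collecting the sign flips along the way, the symbol is +1.

1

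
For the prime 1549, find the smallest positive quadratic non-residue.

(2/1549) = −1, so 2 is the smallest positive non-residue mod 1549.

2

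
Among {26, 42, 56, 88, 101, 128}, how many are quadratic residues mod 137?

4

(26/137) = -1 → non-residue.
(42/137) = -1 → non-residue.
(56/137) = +1 → QR.
(88/137) = +1 → QR.
(101/137) = +1 → QR.
(128/137) = +1 → QR.
Total quadratic residues among the 6: 4.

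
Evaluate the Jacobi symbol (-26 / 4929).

-1

First reduce: -26 ≡ 4903 (mod 4929).
Reciprocity: 4903 ≡ 3 and 4929 ≡ 1 (mod 4), so (4903/4929) = +(4929/4903).
Reduce top mod 4903: now compute (26/4903).
Pull out 2: since 4903 ≡ 7 (mod 8), (2/4903) = +1.
Reciprocity: 13 ≡ 1 and 4903 ≡ 3 (mod 4), so (13/4903) = +(4903/13).
Reduce top mod 13: now compute (2/13).
Pull out 2: since 13 ≡ 5 (mod 8), (2/13) = -1.
Reached (1/13) = 1. Collecting the sign flips along the way, the symbol is -1.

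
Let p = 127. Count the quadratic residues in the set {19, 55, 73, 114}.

(19/127) = +1 → QR.
(55/127) = -1 → non-residue.
(73/127) = +1 → QR.
(114/127) = -1 → non-residue.
Total quadratic residues among the 4: 2.

2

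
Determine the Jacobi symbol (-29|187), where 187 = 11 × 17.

First reduce: -29 ≡ 158 (mod 187).
Pull out 2: since 187 ≡ 3 (mod 8), (2/187) = -1.
Reciprocity: 79 ≡ 3 and 187 ≡ 3 (mod 4), so (79/187) = −(187/79).
Reduce top mod 79: now compute (29/79).
Reciprocity: 29 ≡ 1 and 79 ≡ 3 (mod 4), so (29/79) = +(79/29).
Reduce top mod 29: now compute (21/29).
Reciprocity: 21 ≡ 1 and 29 ≡ 1 (mod 4), so (21/29) = +(29/21).
Reduce top mod 21: now compute (8/21).
Pull out 2^3: since 21 ≡ 5 (mod 8), (2/21) = -1, so (2/21)^3 = -1.
Reached (1/21) = 1. Collecting the sign flips along the way, the symbol is -1.

-1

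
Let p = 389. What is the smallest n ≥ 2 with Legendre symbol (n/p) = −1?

(2/389) = −1, so 2 is the smallest positive non-residue mod 389.

2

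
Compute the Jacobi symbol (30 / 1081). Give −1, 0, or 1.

Pull out 2: since 1081 ≡ 1 (mod 8), (2/1081) = +1.
Reciprocity: 15 ≡ 3 and 1081 ≡ 1 (mod 4), so (15/1081) = +(1081/15).
Reduce top mod 15: now compute (1/15).
Reached (1/15) = 1. Collecting the sign flips along the way, the symbol is +1.

1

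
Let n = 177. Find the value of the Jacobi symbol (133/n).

1

Reciprocity: 133 ≡ 1 and 177 ≡ 1 (mod 4), so (133/177) = +(177/133).
Reduce top mod 133: now compute (44/133).
Pull out 2^2: since 133 ≡ 5 (mod 8), (2/133) = -1, so (2/133)^2 = +1.
Reciprocity: 11 ≡ 3 and 133 ≡ 1 (mod 4), so (11/133) = +(133/11).
Reduce top mod 11: now compute (1/11).
Reached (1/11) = 1. Collecting the sign flips along the way, the symbol is +1.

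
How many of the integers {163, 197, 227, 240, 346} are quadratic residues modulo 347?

(163/347) = -1 → non-residue.
(197/347) = +1 → QR.
(227/347) = -1 → non-residue.
(240/347) = -1 → non-residue.
(346/347) = -1 → non-residue.
Total quadratic residues among the 5: 1.

1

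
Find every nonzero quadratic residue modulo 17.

Square k = 1,…,8 (k and 17−k give the same square):
1²=1, 2²=4, 3²=9, 4²=16, 5²≡8, 6²≡2, 7²≡15, 8²≡13 (mod 17).
So the quadratic residues mod 17 are {1, 2, 4, 8, 9, 13, 15, 16}.

1,2,4,8,9,13,15,16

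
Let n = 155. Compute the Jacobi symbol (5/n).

Reciprocity: 5 ≡ 1 and 155 ≡ 3 (mod 4), so (5/155) = +(155/5).
Reduce top mod 5: now compute (0/5).
Top reduces to 0: gcd > 1, so the symbol is 0.

0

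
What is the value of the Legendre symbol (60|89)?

-1

Pull out 2^2: since 89 ≡ 1 (mod 8), (2/89) = +1, so (2/89)^2 = +1.
Reciprocity: 15 ≡ 3 and 89 ≡ 1 (mod 4), so (15/89) = +(89/15).
Reduce top mod 15: now compute (14/15).
Pull out 2: since 15 ≡ 7 (mod 8), (2/15) = +1.
Reciprocity: 7 ≡ 3 and 15 ≡ 3 (mod 4), so (7/15) = −(15/7).
Reduce top mod 7: now compute (1/7).
Reached (1/7) = 1. Collecting the sign flips along the way, the symbol is -1.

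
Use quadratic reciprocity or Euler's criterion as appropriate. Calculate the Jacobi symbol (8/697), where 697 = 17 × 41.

1

Pull out 2^3: since 697 ≡ 1 (mod 8), (2/697) = +1, so (2/697)^3 = +1.
Reached (1/697) = 1. Collecting the sign flips along the way, the symbol is +1.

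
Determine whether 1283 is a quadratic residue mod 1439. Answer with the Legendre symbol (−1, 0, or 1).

-1

Reciprocity: 1283 ≡ 3 and 1439 ≡ 3 (mod 4), so (1283/1439) = −(1439/1283).
Reduce top mod 1283: now compute (156/1283).
Pull out 2^2: since 1283 ≡ 3 (mod 8), (2/1283) = -1, so (2/1283)^2 = +1.
Reciprocity: 39 ≡ 3 and 1283 ≡ 3 (mod 4), so (39/1283) = −(1283/39).
Reduce top mod 39: now compute (35/39).
Reciprocity: 35 ≡ 3 and 39 ≡ 3 (mod 4), so (35/39) = −(39/35).
Reduce top mod 35: now compute (4/35).
Pull out 2^2: since 35 ≡ 3 (mod 8), (2/35) = -1, so (2/35)^2 = +1.
Reached (1/35) = 1. Collecting the sign flips along the way, the symbol is -1.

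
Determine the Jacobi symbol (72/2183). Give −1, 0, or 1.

1

Pull out 2^3: since 2183 ≡ 7 (mod 8), (2/2183) = +1, so (2/2183)^3 = +1.
Reciprocity: 9 ≡ 1 and 2183 ≡ 3 (mod 4), so (9/2183) = +(2183/9).
Reduce top mod 9: now compute (5/9).
Reciprocity: 5 ≡ 1 and 9 ≡ 1 (mod 4), so (5/9) = +(9/5).
Reduce top mod 5: now compute (4/5).
Pull out 2^2: since 5 ≡ 5 (mod 8), (2/5) = -1, so (2/5)^2 = +1.
Reached (1/5) = 1. Collecting the sign flips along the way, the symbol is +1.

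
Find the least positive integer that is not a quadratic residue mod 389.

(2/389) = −1, so 2 is the smallest positive non-residue mod 389.

2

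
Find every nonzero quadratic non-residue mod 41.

Square k = 1,…,20 (k and 41−k give the same square):
1²=1, 2²=4, 3²=9, 4²=16, 5²=25, 6²=36, 7²≡8, 8²≡23, 9²≡40, 10²≡18, 11²≡39, 12²≡21, 13²≡5, 14²≡32, 15²≡20, 16²≡10, 17²≡2, 18²≡37, 19²≡33, 20²≡31 (mod 41).
The residues are {1, 2, 4, 5, 8, 9, 10, 16, 18, 20, 21, 23, 25, 31, 32, 33, 36, 37, 39, 40}; the non-residues are the remaining 20 nonzero classes.

3 6 7 11 12 13 14 15 17 19 22 24 26 27 28 29 30 34 35 38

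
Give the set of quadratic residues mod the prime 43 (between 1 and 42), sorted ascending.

Square k = 1,…,21 (k and 43−k give the same square):
1²=1, 2²=4, 3²=9, 4²=16, 5²=25, 6²=36, 7²≡6, 8²≡21, 9²≡38, 10²≡14, 11²≡35, 12²≡15, 13²≡40, 14²≡24, 15²≡10, 16²≡41, 17²≡31, 18²≡23, 19²≡17, 20²≡13, 21²≡11 (mod 43).
So the quadratic residues mod 43 are {1, 4, 6, 9, 10, 11, 13, 14, 15, 16, 17, 21, 23, 24, 25, 31, 35, 36, 38, 40, 41}.

1 4 6 9 10 11 13 14 15 16 17 21 23 24 25 31 35 36 38 40 41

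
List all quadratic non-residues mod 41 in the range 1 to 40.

3,6,7,11,12,13,14,15,17,19,22,24,26,27,28,29,30,34,35,38

Square k = 1,…,20 (k and 41−k give the same square):
1²=1, 2²=4, 3²=9, 4²=16, 5²=25, 6²=36, 7²≡8, 8²≡23, 9²≡40, 10²≡18, 11²≡39, 12²≡21, 13²≡5, 14²≡32, 15²≡20, 16²≡10, 17²≡2, 18²≡37, 19²≡33, 20²≡31 (mod 41).
The residues are {1, 2, 4, 5, 8, 9, 10, 16, 18, 20, 21, 23, 25, 31, 32, 33, 36, 37, 39, 40}; the non-residues are the remaining 20 nonzero classes.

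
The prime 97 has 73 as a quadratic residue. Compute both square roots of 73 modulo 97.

97 ≡ 1 (mod 4), so we find a root by search.
Trying successive values, 48² = 2304 ≡ 73 (mod 97). The other root is 97 − 48 = 49.

48, 49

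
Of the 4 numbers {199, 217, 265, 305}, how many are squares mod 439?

(199/439) = +1 → QR.
(217/439) = -1 → non-residue.
(265/439) = +1 → QR.
(305/439) = +1 → QR.
Total quadratic residues among the 4: 3.

3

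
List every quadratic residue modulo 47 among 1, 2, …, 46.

1 2 3 4 6 7 8 9 12 14 16 17 18 21 24 25 27 28 32 34 36 37 42

Square k = 1,…,23 (k and 47−k give the same square):
1²=1, 2²=4, 3²=9, 4²=16, 5²=25, 6²=36, 7²≡2, 8²≡17, 9²≡34, 10²≡6, 11²≡27, 12²≡3, 13²≡28, 14²≡8, 15²≡37, 16²≡21, 17²≡7, 18²≡42, 19²≡32, 20²≡24, 21²≡18, 22²≡14, 23²≡12 (mod 47).
So the quadratic residues mod 47 are {1, 2, 3, 4, 6, 7, 8, 9, 12, 14, 16, 17, 18, 21, 24, 25, 27, 28, 32, 34, 36, 37, 42}.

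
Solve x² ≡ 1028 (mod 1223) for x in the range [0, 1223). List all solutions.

509, 714

Since 1223 ≡ 3 (mod 4), a square root of 1028 is 1028^((1223+1)/4) = 1028^306 mod 1223.
Repeated squaring: 1028^2≡112, 1028^4≡314, 1028^8≡756, 1028^16≡395, 1028^32≡704, 1028^64≡301, 1028^128≡99, 1028^256≡17 (mod 1223).
1028^306 = 1028^(256+32+16+2) ≡ 714 (mod 1223).
Check: 714² = 509796 ≡ 1028 (mod 1223). The two roots are 509 and 714.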